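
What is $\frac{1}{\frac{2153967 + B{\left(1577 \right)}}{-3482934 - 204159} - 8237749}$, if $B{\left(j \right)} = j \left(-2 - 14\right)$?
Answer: $- \frac{3687093}{30373348802392} \approx -1.2139 \cdot 10^{-7}$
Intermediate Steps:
$B{\left(j \right)} = - 16 j$ ($B{\left(j \right)} = j \left(-16\right) = - 16 j$)
$\frac{1}{\frac{2153967 + B{\left(1577 \right)}}{-3482934 - 204159} - 8237749} = \frac{1}{\frac{2153967 - 25232}{-3482934 - 204159} - 8237749} = \frac{1}{\frac{2153967 - 25232}{-3687093} - 8237749} = \frac{1}{2128735 \left(- \frac{1}{3687093}\right) - 8237749} = \frac{1}{- \frac{2128735}{3687093} - 8237749} = \frac{1}{- \frac{30373348802392}{3687093}} = - \frac{3687093}{30373348802392}$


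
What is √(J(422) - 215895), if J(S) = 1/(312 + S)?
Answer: I*√116314725886/734 ≈ 464.65*I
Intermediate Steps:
√(J(422) - 215895) = √(1/(312 + 422) - 215895) = √(1/734 - 215895) = √(-158466929/734) = I*√116314725886/734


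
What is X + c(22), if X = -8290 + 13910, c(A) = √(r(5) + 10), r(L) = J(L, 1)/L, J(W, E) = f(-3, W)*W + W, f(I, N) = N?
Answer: 5624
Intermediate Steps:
J(W, E) = W + W² (J(W, E) = W*W + W = W² + W = W + W²)
r(L) = 1 + L (r(L) = (L*(1 + L))/L = 1 + L)
c(A) = 4 (c(A) = √((1 + 5) + 10) = √(6 + 10) = √16 = 4)
X = 5620
X + c(22) = 5620 + 4 = 5624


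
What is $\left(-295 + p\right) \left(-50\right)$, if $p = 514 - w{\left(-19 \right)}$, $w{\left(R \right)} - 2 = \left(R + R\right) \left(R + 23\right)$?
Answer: $-18450$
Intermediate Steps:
$w{\left(R \right)} = 2 + 2 R \left(23 + R\right)$ ($w{\left(R \right)} = 2 + \left(R + R\right) \left(R + 23\right) = 2 + 2 R \left(23 + R\right)$)
$p = 664$ ($p = 514 - \left(2 + 2 \left(-19\right)^{2} + 46 \left(-19\right)\right) = 514 - \left(2 + 2 \cdot 361 - 874\right) = 514 - \left(2 + 722 - 874\right) = 514 - -150 = 514 + 150 = 664$)
$\left(-295 + p\right) \left(-50\right) = \left(-295 + 664\right) \left(-50\right) = 369 \left(-50\right) = -18450$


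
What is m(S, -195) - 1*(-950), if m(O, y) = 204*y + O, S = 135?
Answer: -38695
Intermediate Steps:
m(O, y) = O + 204*y
m(S, -195) - 1*(-950) = (135 + 204*(-195)) - 1*(-950) = (135 - 39780) + 950 = -39645 + 950 = -38695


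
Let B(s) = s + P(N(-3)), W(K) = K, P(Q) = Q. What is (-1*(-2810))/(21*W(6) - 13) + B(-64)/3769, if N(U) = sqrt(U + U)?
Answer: 10583658/425897 + I*sqrt(6)/3769 ≈ 24.85 + 0.0006499*I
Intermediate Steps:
N(U) = sqrt(2)*sqrt(U) (N(U) = sqrt(2*U) = sqrt(2)*sqrt(U))
B(s) = s + I*sqrt(6) (B(s) = s + sqrt(2)*sqrt(-3) = s + sqrt(2)*(I*sqrt(3)) = s + I*sqrt(6))
(-1*(-2810))/(21*W(6) - 13) + B(-64)/3769 = (-1*(-2810))/(21*6 - 13) + (-64 + I*sqrt(6))/3769 = 2810/(126 - 13) + (-64 + I*sqrt(6))*(1/3769) = 2810/113 + (-64/3769 + I*sqrt(6)/3769) = 10583658/425897 + I*sqrt(6)/3769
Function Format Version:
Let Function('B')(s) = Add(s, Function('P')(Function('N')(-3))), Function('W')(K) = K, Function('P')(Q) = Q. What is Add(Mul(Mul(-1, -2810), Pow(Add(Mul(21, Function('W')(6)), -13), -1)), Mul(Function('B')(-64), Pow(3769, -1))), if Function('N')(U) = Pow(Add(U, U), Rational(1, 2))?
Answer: Add(Rational(10583658, 425897), Mul(Rational(1, 3769), I, Pow(6, Rational(1, 2)))) ≈ Add(24.850, Mul(0.00064990, I))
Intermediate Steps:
Function('N')(U) = Mul(Pow(2, Rational(1, 2)), Pow(U, Rational(1, 2))) (Function('N')(U) = Pow(Mul(2, U), Rational(1, 2)) = Mul(Pow(2, Rational(1, 2)), Pow(U, Rational(1, 2))))
Function('B')(s) = Add(s, Mul(I, Pow(6, Rational(1, 2)))) (Function('B')(s) = Add(s, Mul(Pow(2, Rational(1, 2)), Pow(-3, Rational(1, 2)))) = Add(s, Mul(Pow(2, Rational(1, 2)), Mul(I, Pow(3, Rational(1, 2))))) = Add(s, Mul(I, Pow(6, Rational(1, 2)))))
Add(Mul(Mul(-1, -2810), Pow(Add(Mul(21, Function('W')(6)), -13), -1)), Mul(Function('B')(-64), Pow(3769, -1))) = Add(Mul(Mul(-1, -2810), Pow(Add(Mul(21, 6), -13), -1)), Mul(Add(-64, Mul(I, Pow(6, Rational(1, 2)))), Pow(3769, -1))) = Add(Mul(2810, Pow(Add(126, -13), -1)), Mul(Add(-64, Mul(I, Pow(6, Rational(1, 2)))), Rational(1, 3769))) = Add(Mul(2810, Pow(113, -1)), Add(Rational(-64, 3769), Mul(Rational(1, 3769), I, Pow(6, Rational(1, 2))))) = Add(Mul(2810, Rational(1, 113)), Add(Rational(-64, 3769), Mul(Rational(1, 3769), I, Pow(6, Rational(1, 2))))) = Add(Rational(2810, 113), Add(Rational(-64, 3769), Mul(Rational(1, 3769), I, Pow(6, Rational(1, 2))))) = Add(Rational(10583658, 425897), Mul(Rational(1, 3769), I, Pow(6, Rational(1, 2))))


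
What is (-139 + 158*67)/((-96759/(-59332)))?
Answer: 47680108/7443 ≈ 6406.0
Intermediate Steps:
(-139 + 158*67)/((-96759/(-59332))) = (-139 + 10586)/((-96759*(-1/59332))) = 10447/(7443/4564) = 10447*(4564/7443) = 47680108/7443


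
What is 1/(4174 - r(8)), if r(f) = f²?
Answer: 1/4110 ≈ 0.00024331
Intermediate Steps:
1/(4174 - r(8)) = 1/(4174 - 1*8²) = 1/(4174 - 1*64) = 1/(4174 - 64) = 1/4110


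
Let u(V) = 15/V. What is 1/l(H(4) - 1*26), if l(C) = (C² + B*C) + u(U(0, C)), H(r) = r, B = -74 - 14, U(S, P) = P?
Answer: 22/53225 ≈ 0.00041334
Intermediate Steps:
B = -88
l(C) = C² - 88*C + 15/C (l(C) = (C² - 88*C) + 15/C = C² - 88*C + 15/C)
1/l(H(4) - 1*26) = 1/((15 + (4 - 1*26)²*(-88 + (4 - 1*26)))/(4 - 1*26)) = 1/((15 + (4 - 26)²*(-88 + (4 - 26)))/(4 - 26)) = 1/((15 + (-22)²*(-88 - 22))/(-22)) = 1/(-(15 + 484*(-110))/22) = 1/(-(15 - 53240)/22) = 1/(-1/22*(-53225)) = 1/(53225/22) = 22/53225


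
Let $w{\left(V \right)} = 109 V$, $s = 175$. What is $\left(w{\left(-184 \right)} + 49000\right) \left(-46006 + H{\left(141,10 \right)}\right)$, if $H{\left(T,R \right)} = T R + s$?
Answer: $-1285721424$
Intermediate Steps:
$H{\left(T,R \right)} = 175 + R T$ ($H{\left(T,R \right)} = T R + 175 = R T + 175 = 175 + R T$)
$\left(w{\left(-184 \right)} + 49000\right) \left(-46006 + H{\left(141,10 \right)}\right) = \left(109 \left(-184\right) + 49000\right) \left(-46006 + \left(175 + 10 \cdot 141\right)\right) = \left(-20056 + 49000\right) \left(-46006 + \left(175 + 1410\right)\right) = 28944 \left(-46006 + 1585\right) = 28944 \left(-44421\right) = -1285721424$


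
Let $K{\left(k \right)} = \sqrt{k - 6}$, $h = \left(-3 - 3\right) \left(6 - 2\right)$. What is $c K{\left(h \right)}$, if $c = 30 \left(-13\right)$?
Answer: $- 390 i \sqrt{30} \approx - 2136.1 i$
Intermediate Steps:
$c = -390$
$h = -24$ ($h = \left(-6\right) 4 = -24$)
$K{\left(k \right)} = \sqrt{-6 + k}$
$c K{\left(h \right)} = - 390 \sqrt{-6 - 24} = - 390 \sqrt{-30} = - 390 i \sqrt{30}$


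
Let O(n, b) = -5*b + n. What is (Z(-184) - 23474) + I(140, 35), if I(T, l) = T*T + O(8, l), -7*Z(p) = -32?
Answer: -28255/7 ≈ -4036.4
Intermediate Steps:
O(n, b) = n - 5*b
Z(p) = 32/7 (Z(p) = -⅐*(-32) = 32/7)
I(T, l) = 8 + T² - 5*l (I(T, l) = T*T + (8 - 5*l) = T² + (8 - 5*l) = 8 + T² - 5*l)
(Z(-184) - 23474) + I(140, 35) = (32/7 - 23474) + (8 + 140² - 5*35) = -164286/7 + (8 + 19600 - 175) = -164286/7 + 19433 = -28255/7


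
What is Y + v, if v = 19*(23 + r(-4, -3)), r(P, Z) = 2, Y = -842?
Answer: -367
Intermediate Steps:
v = 475 (v = 19*(23 + 2) = 19*25 = 475)
Y + v = -842 + 475 = -367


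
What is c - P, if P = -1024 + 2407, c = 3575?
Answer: 2192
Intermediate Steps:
P = 1383
c - P = 3575 - 1*1383 = 3575 - 1383 = 2192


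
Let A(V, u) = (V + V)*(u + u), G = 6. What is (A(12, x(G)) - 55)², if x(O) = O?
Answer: 54289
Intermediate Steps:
A(V, u) = 4*V*u (A(V, u) = (2*V)*(2*u) = 4*V*u)
(A(12, x(G)) - 55)² = (4*12*6 - 55)² = (288 - 55)² = 233² = 54289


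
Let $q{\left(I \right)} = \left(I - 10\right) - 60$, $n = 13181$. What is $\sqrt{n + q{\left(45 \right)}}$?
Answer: $2 \sqrt{3289} \approx 114.7$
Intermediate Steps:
$q{\left(I \right)} = -70 + I$ ($q{\left(I \right)} = \left(-10 + I\right) - 60 = -70 + I$)
$\sqrt{n + q{\left(45 \right)}} = \sqrt{13181 + \left(-70 + 45\right)} = \sqrt{13181 - 25} = \sqrt{13156} = 2 \sqrt{3289}$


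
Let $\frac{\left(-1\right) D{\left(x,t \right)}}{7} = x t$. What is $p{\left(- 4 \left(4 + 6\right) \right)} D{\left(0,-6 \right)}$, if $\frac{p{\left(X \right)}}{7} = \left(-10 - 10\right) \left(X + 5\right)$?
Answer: $0$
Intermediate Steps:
$D{\left(x,t \right)} = - 7 t x$ ($D{\left(x,t \right)} = - 7 x t = - 7 t x$)
$p{\left(X \right)} = -700 - 140 X$ ($p{\left(X \right)} = 7 \left(-10 - 10\right) \left(X + 5\right) = 7 \left(- 20 \left(5 + X\right)\right) = 7 \left(-100 - 20 X\right) = -700 - 140 X$)
$p{\left(- 4 \left(4 + 6\right) \right)} D{\left(0,-6 \right)} = \left(-700 - 140 \left(- 4 \left(4 + 6\right)\right)\right) \left(\left(-7\right) \left(-6\right) 0\right) = \left(-700 - 140 \left(\left(-4\right) 10\right)\right) 0 = \left(-700 - -5600\right) 0 = \left(-700 + 5600\right) 0 = 4900 \cdot 0 = 0$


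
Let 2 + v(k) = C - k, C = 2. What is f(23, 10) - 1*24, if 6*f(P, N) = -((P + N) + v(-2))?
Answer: -179/6 ≈ -29.833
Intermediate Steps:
v(k) = -k (v(k) = -2 + (2 - k) = -k)
f(P, N) = -⅓ - N/6 - P/6 (f(P, N) = (-((P + N) - 1*(-2)))/6 = (-((N + P) + 2))/6 = (-(2 + N + P))/6 = (-2 - N - P)/6 = -⅓ - N/6 - P/6)
f(23, 10) - 1*24 = (-⅓ - ⅙*10 - ⅙*23) - 1*24 = (-⅓ - 5/3 - 23/6) - 24 = -35/6 - 24 = -179/6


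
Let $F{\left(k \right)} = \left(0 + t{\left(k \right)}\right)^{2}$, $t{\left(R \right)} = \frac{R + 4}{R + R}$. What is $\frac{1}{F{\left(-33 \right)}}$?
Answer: $\frac{4356}{841} \approx 5.1796$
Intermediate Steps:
$t{\left(R \right)} = \frac{4 + R}{2 R}$
$F{\left(k \right)} = \frac{\left(4 + k\right)^{2}}{4 k^{2}}$ ($F{\left(k \right)} = \left(0 + \frac{4 + k}{2 k}\right)^{2} = \left(\frac{4 + k}{2 k}\right)^{2} = \frac{\left(4 + k\right)^{2}}{4 k^{2}}$)
$\frac{1}{F{\left(-33 \right)}} = \frac{1}{\frac{1}{4} \cdot \frac{1}{1089} \left(4 - 33\right)^{2}} = \frac{1}{\frac{1}{4} \cdot \frac{1}{1089} \left(-29\right)^{2}} = \frac{1}{\frac{1}{4} \cdot \frac{1}{1089} \cdot 841} = \frac{1}{\frac{841}{4356}} = \frac{4356}{841}$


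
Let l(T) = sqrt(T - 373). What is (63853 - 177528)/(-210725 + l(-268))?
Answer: 23954164375/44405026266 + 113675*I*sqrt(641)/44405026266 ≈ 0.53945 + 6.4813e-5*I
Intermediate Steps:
l(T) = sqrt(-373 + T)
(63853 - 177528)/(-210725 + l(-268)) = (63853 - 177528)/(-210725 + sqrt(-373 - 268)) = -113675/(-210725 + sqrt(-641)) = -113675/(-210725 + I*sqrt(641))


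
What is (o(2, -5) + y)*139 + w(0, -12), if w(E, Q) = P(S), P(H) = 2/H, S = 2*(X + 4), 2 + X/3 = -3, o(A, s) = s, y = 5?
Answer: -1/11 ≈ -0.090909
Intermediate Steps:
X = -15 (X = -6 + 3*(-3) = -6 - 9 = -15)
S = -22 (S = 2*(-15 + 4) = 2*(-11) = -22)
w(E, Q) = -1/11 (w(E, Q) = 2/(-22) = 2*(-1/22) = -1/11)
(o(2, -5) + y)*139 + w(0, -12) = (-5 + 5)*139 - 1/11 = 0*139 - 1/11 = 0 - 1/11 = -1/11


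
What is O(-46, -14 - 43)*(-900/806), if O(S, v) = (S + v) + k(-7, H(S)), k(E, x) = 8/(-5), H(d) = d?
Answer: 47070/403 ≈ 116.80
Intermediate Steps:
k(E, x) = -8/5 (k(E, x) = 8*(-⅕) = -8/5)
O(S, v) = -8/5 + S + v (O(S, v) = (S + v) - 8/5 = -8/5 + S + v)
O(-46, -14 - 43)*(-900/806) = (-8/5 - 46 + (-14 - 43))*(-900/806) = (-8/5 - 46 - 57)*(-900*1/806) = -523/5*(-450/403) = 47070/403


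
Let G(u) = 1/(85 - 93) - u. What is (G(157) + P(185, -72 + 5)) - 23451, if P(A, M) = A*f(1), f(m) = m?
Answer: -187385/8 ≈ -23423.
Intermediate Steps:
G(u) = -1/8 - u (G(u) = 1/(-8) - u = -1/8 - u)
P(A, M) = A (P(A, M) = A*1 = A)
(G(157) + P(185, -72 + 5)) - 23451 = ((-1/8 - 1*157) + 185) - 23451 = ((-1/8 - 157) + 185) - 23451 = (-1257/8 + 185) - 23451 = 223/8 - 23451 = -187385/8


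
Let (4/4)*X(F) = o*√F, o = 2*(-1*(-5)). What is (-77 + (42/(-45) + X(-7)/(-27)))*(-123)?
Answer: 47929/5 + 410*I*√7/9 ≈ 9585.8 + 120.53*I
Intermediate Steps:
o = 10 (o = 2*5 = 10)
X(F) = 10*√F
(-77 + (42/(-45) + X(-7)/(-27)))*(-123) = (-77 + (42/(-45) + (10*√(-7))/(-27)))*(-123) = (-77 + (42*(-1/45) + (10*(I*√7))*(-1/27)))*(-123) = (-77 + (-14/15 + (10*I*√7)*(-1/27)))*(-123) = (-77 + (-14/15 - 10*I*√7/27))*(-123) = (-1169/15 - 10*I*√7/27)*(-123) = 47929/5 + 410*I*√7/9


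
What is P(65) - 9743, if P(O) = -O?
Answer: -9808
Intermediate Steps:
P(65) - 9743 = -1*65 - 9743 = -65 - 9743 = -9808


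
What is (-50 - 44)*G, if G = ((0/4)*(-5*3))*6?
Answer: 0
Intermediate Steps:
G = 0 (G = ((0*(1/4))*(-15))*6 = (0*(-15))*6 = 0*6 = 0)
(-50 - 44)*G = (-50 - 44)*0 = -94*0 = 0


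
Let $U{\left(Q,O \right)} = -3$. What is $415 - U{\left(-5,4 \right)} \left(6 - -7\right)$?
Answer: $454$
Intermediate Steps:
$415 - U{\left(-5,4 \right)} \left(6 - -7\right) = 415 - - 3 \left(6 - -7\right) = 415 - - 3 \left(6 + 7\right) = 415 - \left(-3\right) 13 = 415 - -39 = 415 + 39 = 454$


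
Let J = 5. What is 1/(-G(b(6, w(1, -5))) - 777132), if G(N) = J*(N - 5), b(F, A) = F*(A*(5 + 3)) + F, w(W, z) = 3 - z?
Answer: -1/779057 ≈ -1.2836e-6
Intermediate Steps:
b(F, A) = F + 8*A*F (b(F, A) = F*(A*8) + F = F*(8*A) + F = 8*A*F + F = F + 8*A*F)
G(N) = -25 + 5*N (G(N) = 5*(N - 5) = 5*(-5 + N) = -25 + 5*N)
1/(-G(b(6, w(1, -5))) - 777132) = 1/(-(-25 + 5*(6*(1 + 8*(3 - 1*(-5))))) - 777132) = 1/(-(-25 + 5*(6*(1 + 8*(3 + 5)))) - 777132) = 1/(-(-25 + 5*(6*(1 + 8*8))) - 777132) = 1/(-(-25 + 5*(6*(1 + 64))) - 777132) = 1/(-(-25 + 5*(6*65)) - 777132) = 1/(-(-25 + 5*390) - 777132) = 1/(-(-25 + 1950) - 777132) = 1/(-1*1925 - 777132) = 1/(-1925 - 777132) = 1/(-779057) = -1/779057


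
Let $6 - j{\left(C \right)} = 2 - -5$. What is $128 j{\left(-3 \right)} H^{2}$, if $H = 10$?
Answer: $-12800$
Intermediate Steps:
$j{\left(C \right)} = -1$ ($j{\left(C \right)} = 6 - \left(2 - -5\right) = 6 - \left(2 + 5\right) = 6 - 7 = -1$)
$128 j{\left(-3 \right)} H^{2} = 128 \left(-1\right) 10^{2} = \left(-128\right) 100 = -12800$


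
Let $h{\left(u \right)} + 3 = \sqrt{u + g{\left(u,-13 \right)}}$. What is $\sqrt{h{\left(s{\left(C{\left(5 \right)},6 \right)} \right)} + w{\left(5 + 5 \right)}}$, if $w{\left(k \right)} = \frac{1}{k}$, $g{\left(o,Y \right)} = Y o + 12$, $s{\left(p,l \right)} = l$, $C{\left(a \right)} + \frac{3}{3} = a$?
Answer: $\frac{\sqrt{-290 + 200 i \sqrt{15}}}{10} \approx 1.6388 + 2.3634 i$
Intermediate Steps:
$C{\left(a \right)} = -1 + a$
$g{\left(o,Y \right)} = 12 + Y o$
$h{\left(u \right)} = -3 + \sqrt{12 - 12 u}$ ($h{\left(u \right)} = -3 + \sqrt{u - \left(-12 + 13 u\right)} = -3 + \sqrt{12 - 12 u}$)
$\sqrt{h{\left(s{\left(C{\left(5 \right)},6 \right)} \right)} + w{\left(5 + 5 \right)}} = \sqrt{\left(-3 + 2 \sqrt{3 - 18}\right) + \frac{1}{5 + 5}} = \sqrt{\left(-3 + 2 \sqrt{3 - 18}\right) + \frac{1}{10}} = \sqrt{\left(-3 + 2 \sqrt{-15}\right) + \frac{1}{10}} = \sqrt{\left(-3 + 2 i \sqrt{15}\right) + \frac{1}{10}} = \sqrt{- \frac{29}{10} + 2 i \sqrt{15}}$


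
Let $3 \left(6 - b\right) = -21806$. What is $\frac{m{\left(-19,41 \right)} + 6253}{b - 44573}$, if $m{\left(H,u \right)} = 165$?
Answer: $- \frac{19254}{111895} \approx -0.17207$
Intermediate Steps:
$b = \frac{21824}{3}$ ($b = 6 - - \frac{21806}{3} = 6 + \frac{21806}{3} = \frac{21824}{3} \approx 7274.7$)
$\frac{m{\left(-19,41 \right)} + 6253}{b - 44573} = \frac{165 + 6253}{\frac{21824}{3} - 44573} = \frac{6418}{- \frac{111895}{3}} = 6418 \left(- \frac{3}{111895}\right) = - \frac{19254}{111895}$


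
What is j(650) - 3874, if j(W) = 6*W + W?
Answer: 676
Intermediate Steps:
j(W) = 7*W
j(650) - 3874 = 7*650 - 3874 = 4550 - 3874 = 676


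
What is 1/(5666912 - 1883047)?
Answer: 1/3783865 ≈ 2.6428e-7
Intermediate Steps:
1/(5666912 - 1883047) = 1/3783865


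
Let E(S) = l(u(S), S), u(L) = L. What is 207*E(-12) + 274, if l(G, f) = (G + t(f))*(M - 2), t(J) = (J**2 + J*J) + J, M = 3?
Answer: 54922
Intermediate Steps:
t(J) = J + 2*J**2 (t(J) = (J**2 + J**2) + J = 2*J**2 + J = J + 2*J**2)
l(G, f) = G + f*(1 + 2*f) (l(G, f) = (G + f*(1 + 2*f))*(3 - 2) = (G + f*(1 + 2*f))*1 = G + f*(1 + 2*f))
E(S) = S + S*(1 + 2*S)
207*E(-12) + 274 = 207*(2*(-12)*(1 - 12)) + 274 = 207*(2*(-12)*(-11)) + 274 = 207*264 + 274 = 54648 + 274 = 54922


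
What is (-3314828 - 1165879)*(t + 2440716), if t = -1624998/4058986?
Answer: -22194802270274433723/2029493 ≈ -1.0936e+13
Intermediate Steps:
t = -812499/2029493 (t = -1624998*1/4058986 = -812499/2029493 ≈ -0.40035)
(-3314828 - 1165879)*(t + 2440716) = (-3314828 - 1165879)*(-812499/2029493 + 2440716) = -4480707*4953415224489/2029493 = -22194802270274433723/2029493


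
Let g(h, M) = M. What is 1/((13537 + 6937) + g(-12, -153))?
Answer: 1/20321 ≈ 4.9210e-5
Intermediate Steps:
1/((13537 + 6937) + g(-12, -153)) = 1/((13537 + 6937) - 153) = 1/(20474 - 153) = 1/20321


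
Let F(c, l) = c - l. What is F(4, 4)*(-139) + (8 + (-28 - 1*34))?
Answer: -54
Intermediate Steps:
F(4, 4)*(-139) + (8 + (-28 - 1*34)) = (4 - 1*4)*(-139) + (8 + (-28 - 1*34)) = (4 - 4)*(-139) + (8 + (-28 - 34)) = 0*(-139) + (8 - 62) = 0 - 54 = -54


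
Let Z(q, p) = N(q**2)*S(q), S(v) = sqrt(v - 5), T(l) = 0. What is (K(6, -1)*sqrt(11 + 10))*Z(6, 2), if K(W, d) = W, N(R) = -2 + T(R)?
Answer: -12*sqrt(21) ≈ -54.991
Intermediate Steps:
N(R) = -2 (N(R) = -2 + 0 = -2)
S(v) = sqrt(-5 + v)
Z(q, p) = -2*sqrt(-5 + q)
(K(6, -1)*sqrt(11 + 10))*Z(6, 2) = (6*sqrt(11 + 10))*(-2*sqrt(-5 + 6)) = (6*sqrt(21))*(-2*sqrt(1)) = (6*sqrt(21))*(-2*1) = (6*sqrt(21))*(-2) = -12*sqrt(21)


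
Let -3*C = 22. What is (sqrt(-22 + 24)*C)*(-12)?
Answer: 88*sqrt(2) ≈ 124.45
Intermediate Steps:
C = -22/3 (C = -1/3*22 = -22/3 ≈ -7.3333)
(sqrt(-22 + 24)*C)*(-12) = (sqrt(-22 + 24)*(-22/3))*(-12) = (sqrt(2)*(-22/3))*(-12) = -22*sqrt(2)/3*(-12) = 88*sqrt(2)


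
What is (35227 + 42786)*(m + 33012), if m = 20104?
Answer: 4143738508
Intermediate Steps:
(35227 + 42786)*(m + 33012) = (35227 + 42786)*(20104 + 33012) = 78013*53116 = 4143738508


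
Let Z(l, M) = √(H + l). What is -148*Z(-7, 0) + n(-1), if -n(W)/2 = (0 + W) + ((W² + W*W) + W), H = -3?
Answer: -148*I*√10 ≈ -468.02*I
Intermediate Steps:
n(W) = -4*W - 4*W² (n(W) = -2*((0 + W) + ((W² + W*W) + W)) = -2*(W + ((W² + W²) + W)) = -2*(W + (2*W² + W)) = -2*(W + (W + 2*W²)) = -2*(2*W + 2*W²) = -4*W - 4*W²)
Z(l, M) = √(-3 + l)
-148*Z(-7, 0) + n(-1) = -148*√(-3 - 7) - 4*(-1)*(1 - 1) = -148*I*√10 - 4*(-1)*0 = -148*I*√10 + 0 = -148*I*√10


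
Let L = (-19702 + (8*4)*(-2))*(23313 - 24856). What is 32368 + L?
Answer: 30531306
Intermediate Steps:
L = 30498938 (L = (-19702 + 32*(-2))*(-1543) = (-19702 - 64)*(-1543) = -19766*(-1543) = 30498938)
32368 + L = 32368 + 30498938 = 30531306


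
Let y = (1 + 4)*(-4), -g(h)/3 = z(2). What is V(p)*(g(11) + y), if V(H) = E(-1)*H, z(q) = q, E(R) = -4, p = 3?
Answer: 312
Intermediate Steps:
g(h) = -6 (g(h) = -3*2 = -6)
V(H) = -4*H
y = -20 (y = 5*(-4) = -20)
V(p)*(g(11) + y) = (-4*3)*(-6 - 20) = -12*(-26) = 312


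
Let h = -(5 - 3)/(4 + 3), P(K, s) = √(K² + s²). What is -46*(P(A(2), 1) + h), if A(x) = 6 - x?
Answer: 92/7 - 46*√17 ≈ -176.52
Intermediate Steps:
h = -2/7 ≈ -0.28571
-46*(P(A(2), 1) + h) = -46*(√((6 - 1*2)² + 1²) - 2/7) = -46*(√((6 - 2)² + 1) - 2/7) = -46*(√(4² + 1) - 2/7) = -46*(√(16 + 1) - 2/7) = -46*(√17 - 2/7) = -46*(-2/7 + √17) = 92/7 - 46*√17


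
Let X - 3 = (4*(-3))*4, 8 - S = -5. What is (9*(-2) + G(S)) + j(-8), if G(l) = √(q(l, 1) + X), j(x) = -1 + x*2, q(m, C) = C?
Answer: -35 + 2*I*√11 ≈ -35.0 + 6.6332*I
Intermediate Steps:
j(x) = -1 + 2*x
S = 13 (S = 8 - 1*(-5) = 8 + 5 = 13)
X = -45 (X = 3 + (4*(-3))*4 = 3 - 12*4 = 3 - 48 = -45)
G(l) = 2*I*√11 (G(l) = √(1 - 45) = √(-44) = 2*I*√11)
(9*(-2) + G(S)) + j(-8) = (9*(-2) + 2*I*√11) + (-1 + 2*(-8)) = (-18 + 2*I*√11) + (-1 - 16) = (-18 + 2*I*√11) - 17 = -35 + 2*I*√11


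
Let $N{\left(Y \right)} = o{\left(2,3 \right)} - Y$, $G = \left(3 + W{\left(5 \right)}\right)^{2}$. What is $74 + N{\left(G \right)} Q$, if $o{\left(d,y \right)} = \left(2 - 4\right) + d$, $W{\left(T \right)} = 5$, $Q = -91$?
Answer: $5898$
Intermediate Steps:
$o{\left(d,y \right)} = -2 + d$
$G = 64$ ($G = \left(3 + 5\right)^{2} = 8^{2} = 64$)
$N{\left(Y \right)} = - Y$ ($N{\left(Y \right)} = \left(-2 + 2\right) - Y = 0 - Y = - Y$)
$74 + N{\left(G \right)} Q = 74 + \left(-1\right) 64 \left(-91\right) = 74 - -5824 = 74 + 5824 = 5898$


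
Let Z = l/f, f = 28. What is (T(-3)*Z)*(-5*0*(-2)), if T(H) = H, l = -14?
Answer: 0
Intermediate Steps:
Z = -½ (Z = -14/28 = -14*1/28 = -½ ≈ -0.50000)
(T(-3)*Z)*(-5*0*(-2)) = (-3*(-½))*(-5*0*(-2)) = 3*(0*(-2))/2 = (3/2)*0 = 0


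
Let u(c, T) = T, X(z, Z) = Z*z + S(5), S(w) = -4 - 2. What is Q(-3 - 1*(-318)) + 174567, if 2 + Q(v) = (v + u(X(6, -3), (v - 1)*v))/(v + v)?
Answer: 349445/2 ≈ 1.7472e+5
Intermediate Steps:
S(w) = -6
X(z, Z) = -6 + Z*z (X(z, Z) = Z*z - 6 = -6 + Z*z)
Q(v) = -2 + (v + v*(-1 + v))/(2*v) (Q(v) = -2 + (v + (v - 1)*v)/(v + v) = -2 + (v + (-1 + v)*v)/((2*v)) = -2 + (v + v*(-1 + v))*(1/(2*v)) = -2 + (v + v*(-1 + v))/(2*v))
Q(-3 - 1*(-318)) + 174567 = (-2 + (-3 - 1*(-318))/2) + 174567 = (-2 + (-3 + 318)/2) + 174567 = (-2 + (½)*315) + 174567 = (-2 + 315/2) + 174567 = 311/2 + 174567 = 349445/2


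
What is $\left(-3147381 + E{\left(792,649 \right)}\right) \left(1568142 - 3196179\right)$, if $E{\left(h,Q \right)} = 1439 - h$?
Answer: $5122999381158$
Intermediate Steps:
$\left(-3147381 + E{\left(792,649 \right)}\right) \left(1568142 - 3196179\right) = \left(-3147381 + \left(1439 - 792\right)\right) \left(1568142 - 3196179\right) = \left(-3147381 + \left(1439 - 792\right)\right) \left(-1628037\right) = \left(-3147381 + 647\right) \left(-1628037\right) = \left(-3146734\right) \left(-1628037\right) = 5122999381158$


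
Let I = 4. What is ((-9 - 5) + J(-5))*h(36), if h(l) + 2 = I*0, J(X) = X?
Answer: 38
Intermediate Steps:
h(l) = -2 (h(l) = -2 + 4*0 = -2 + 0 = -2)
((-9 - 5) + J(-5))*h(36) = ((-9 - 5) - 5)*(-2) = (-14 - 5)*(-2) = -19*(-2) = 38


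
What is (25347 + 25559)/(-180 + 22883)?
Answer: 50906/22703 ≈ 2.2423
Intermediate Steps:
(25347 + 25559)/(-180 + 22883) = 50906/22703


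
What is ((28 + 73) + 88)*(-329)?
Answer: -62181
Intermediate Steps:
((28 + 73) + 88)*(-329) = (101 + 88)*(-329) = 189*(-329) = -62181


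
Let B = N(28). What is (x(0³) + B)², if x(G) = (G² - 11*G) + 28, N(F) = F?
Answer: 3136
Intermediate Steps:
x(G) = 28 + G² - 11*G
B = 28
(x(0³) + B)² = ((28 + (0³)² - 11*0³) + 28)² = ((28 + 0² - 11*0) + 28)² = ((28 + 0 + 0) + 28)² = (28 + 28)² = 56² = 3136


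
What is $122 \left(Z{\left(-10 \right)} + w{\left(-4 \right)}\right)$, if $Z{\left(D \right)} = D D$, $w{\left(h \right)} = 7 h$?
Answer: $8784$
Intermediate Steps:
$Z{\left(D \right)} = D^{2}$
$122 \left(Z{\left(-10 \right)} + w{\left(-4 \right)}\right) = 122 \left(\left(-10\right)^{2} + 7 \left(-4\right)\right) = 122 \left(100 - 28\right) = 122 \cdot 72 = 8784$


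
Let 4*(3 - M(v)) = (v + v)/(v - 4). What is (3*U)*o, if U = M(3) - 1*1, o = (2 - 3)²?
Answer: 21/2 ≈ 10.500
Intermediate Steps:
M(v) = 3 - v/(2*(-4 + v)) (M(v) = 3 - (v + v)/(4*(v - 4)) = 3 - 2*v/(4*(-4 + v)) = 3 - v/(2*(-4 + v)))
o = 1 (o = (-1)² = 1)
U = 7/2 (U = (-24 + 5*3)/(2*(-4 + 3)) - 1*1 = (½)*(-24 + 15)/(-1) - 1 = (½)*(-1)*(-9) - 1 = 9/2 - 1 = 7/2 ≈ 3.5000)
(3*U)*o = (3*(7/2))*1 = (21/2)*1 = 21/2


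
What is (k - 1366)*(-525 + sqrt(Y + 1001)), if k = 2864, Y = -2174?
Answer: -786450 + 1498*I*sqrt(1173) ≈ -7.8645e+5 + 51305.0*I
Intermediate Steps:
(k - 1366)*(-525 + sqrt(Y + 1001)) = (2864 - 1366)*(-525 + sqrt(-2174 + 1001)) = 1498*(-525 + sqrt(-1173)) = 1498*(-525 + I*sqrt(1173)) = -786450 + 1498*I*sqrt(1173)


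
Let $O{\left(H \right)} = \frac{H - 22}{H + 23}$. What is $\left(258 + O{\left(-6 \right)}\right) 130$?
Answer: $\frac{566540}{17} \approx 33326.0$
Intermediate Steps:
$O{\left(H \right)} = \frac{-22 + H}{23 + H}$
$\left(258 + O{\left(-6 \right)}\right) 130 = \left(258 + \frac{-22 - 6}{23 - 6}\right) 130 = \left(258 + \frac{1}{17} \left(-28\right)\right) 130 = \left(258 - \frac{28}{17}\right) 130 = \frac{4358}{17} \cdot 130 = \frac{566540}{17}$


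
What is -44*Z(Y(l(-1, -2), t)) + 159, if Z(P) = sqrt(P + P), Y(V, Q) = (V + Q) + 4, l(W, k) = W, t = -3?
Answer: 159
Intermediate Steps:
Y(V, Q) = 4 + Q + V (Y(V, Q) = (Q + V) + 4 = 4 + Q + V)
Z(P) = sqrt(2)*sqrt(P) (Z(P) = sqrt(2*P) = sqrt(2)*sqrt(P))
-44*Z(Y(l(-1, -2), t)) + 159 = -44*sqrt(2)*sqrt(4 - 3 - 1) + 159 = -44*sqrt(2)*sqrt(0) + 159 = -44*sqrt(2)*0 + 159 = -44*0 + 159 = 0 + 159 = 159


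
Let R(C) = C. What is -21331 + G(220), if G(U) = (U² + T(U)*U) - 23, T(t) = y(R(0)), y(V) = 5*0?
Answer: 27046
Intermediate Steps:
y(V) = 0
T(t) = 0
G(U) = -23 + U² (G(U) = (U² + 0*U) - 23 = (U² + 0) - 23 = U² - 23 = -23 + U²)
-21331 + G(220) = -21331 + (-23 + 220²) = -21331 + (-23 + 48400) = -21331 + 48377 = 27046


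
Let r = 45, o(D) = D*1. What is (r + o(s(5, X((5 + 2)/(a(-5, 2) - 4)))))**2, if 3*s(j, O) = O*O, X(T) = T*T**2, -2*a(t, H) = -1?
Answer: 39601/9 ≈ 4400.1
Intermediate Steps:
a(t, H) = 1/2 (a(t, H) = -1/2*(-1) = 1/2)
X(T) = T**3
s(j, O) = O**2/3 (s(j, O) = (O*O)/3 = O**2/3)
o(D) = D
(r + o(s(5, X((5 + 2)/(a(-5, 2) - 4)))))**2 = (45 + (((5 + 2)/(1/2 - 4))**3)**2/3)**2 = (45 + ((7/(-7/2))**3)**2/3)**2 = (45 + ((7*(-2/7))**3)**2/3)**2 = (45 + ((-2)**3)**2/3)**2 = (45 + (1/3)*(-8)**2)**2 = (45 + (1/3)*64)**2 = (45 + 64/3)**2 = (199/3)**2 = 39601/9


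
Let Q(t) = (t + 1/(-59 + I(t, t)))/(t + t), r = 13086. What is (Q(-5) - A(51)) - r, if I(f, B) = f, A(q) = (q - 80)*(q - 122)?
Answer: -9692479/640 ≈ -15145.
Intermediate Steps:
A(q) = (-122 + q)*(-80 + q) (A(q) = (-80 + q)*(-122 + q) = (-122 + q)*(-80 + q))
Q(t) = (t + 1/(-59 + t))/(2*t) (Q(t) = (t + 1/(-59 + t))/(t + t) = (t + 1/(-59 + t))/((2*t)) = (t + 1/(-59 + t))*(1/(2*t)) = (t + 1/(-59 + t))/(2*t))
(Q(-5) - A(51)) - r = ((½)*(1 + (-5)² - 59*(-5))/(-5*(-59 - 5)) - (9760 + 51² - 202*51)) - 1*13086 = ((½)*(-⅕)*(1 + 25 + 295)/(-64) - (9760 + 2601 - 10302)) - 13086 = ((½)*(-⅕)*(-1/64)*321 - 1*2059) - 13086 = (321/640 - 2059) - 13086 = -1317439/640 - 13086 = -9692479/640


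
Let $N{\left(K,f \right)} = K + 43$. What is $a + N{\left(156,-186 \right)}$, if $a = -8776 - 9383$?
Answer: $-17960$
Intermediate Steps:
$N{\left(K,f \right)} = 43 + K$
$a = -18159$
$a + N{\left(156,-186 \right)} = -18159 + \left(43 + 156\right) = -18159 + 199 = -17960$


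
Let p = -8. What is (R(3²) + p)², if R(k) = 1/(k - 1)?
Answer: 3969/64 ≈ 62.016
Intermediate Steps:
R(k) = 1/(-1 + k)
(R(3²) + p)² = (1/(-1 + 3²) - 8)² = (1/(-1 + 9) - 8)² = (1/8 - 8)² = (⅛ - 8)² = (-63/8)² = 3969/64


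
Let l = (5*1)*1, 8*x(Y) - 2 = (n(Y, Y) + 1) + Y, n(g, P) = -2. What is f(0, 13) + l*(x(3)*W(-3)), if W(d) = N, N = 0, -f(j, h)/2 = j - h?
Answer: 26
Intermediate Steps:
f(j, h) = -2*j + 2*h (f(j, h) = -2*(j - h) = -2*j + 2*h)
W(d) = 0
x(Y) = ⅛ + Y/8 (x(Y) = ¼ + ((-2 + 1) + Y)/8 = ¼ + (-1 + Y)/8 = ¼ + (-⅛ + Y/8) = ⅛ + Y/8)
l = 5 (l = 5*1 = 5)
f(0, 13) + l*(x(3)*W(-3)) = (-2*0 + 2*13) + 5*((⅛ + (⅛)*3)*0) = (0 + 26) + 5*((⅛ + 3/8)*0) = 26 + 5*((½)*0) = 26 + 5*0 = 26 + 0 = 26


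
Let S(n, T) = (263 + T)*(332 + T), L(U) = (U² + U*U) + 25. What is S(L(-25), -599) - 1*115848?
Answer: -26136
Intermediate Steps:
L(U) = 25 + 2*U² (L(U) = (U² + U²) + 25 = 2*U² + 25 = 25 + 2*U²)
S(L(-25), -599) - 1*115848 = (87316 + (-599)² + 595*(-599)) - 1*115848 = (87316 + 358801 - 356405) - 115848 = 89712 - 115848 = -26136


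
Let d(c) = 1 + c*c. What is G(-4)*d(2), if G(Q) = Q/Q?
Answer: 5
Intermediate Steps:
d(c) = 1 + c²
G(Q) = 1
G(-4)*d(2) = 1*(1 + 2²) = 1*(1 + 4) = 1*5 = 5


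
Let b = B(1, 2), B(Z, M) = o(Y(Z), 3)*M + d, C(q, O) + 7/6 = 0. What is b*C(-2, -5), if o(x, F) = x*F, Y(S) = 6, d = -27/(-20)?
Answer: -1743/40 ≈ -43.575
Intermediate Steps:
C(q, O) = -7/6 (C(q, O) = -7/6 + 0 = -7/6)
d = 27/20 (d = -27*(-1/20) = 27/20 ≈ 1.3500)
o(x, F) = F*x
B(Z, M) = 27/20 + 18*M (B(Z, M) = (3*6)*M + 27/20 = 18*M + 27/20 = 27/20 + 18*M)
b = 747/20 (b = 27/20 + 18*2 = 27/20 + 36 = 747/20 ≈ 37.350)
b*C(-2, -5) = (747/20)*(-7/6) = -1743/40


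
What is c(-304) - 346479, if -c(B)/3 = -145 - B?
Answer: -346956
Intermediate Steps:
c(B) = 435 + 3*B (c(B) = -3*(-145 - B) = 435 + 3*B)
c(-304) - 346479 = (435 + 3*(-304)) - 346479 = (435 - 912) - 346479 = -477 - 346479 = -346956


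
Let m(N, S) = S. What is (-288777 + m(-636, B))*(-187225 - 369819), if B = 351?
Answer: 160665972744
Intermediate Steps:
(-288777 + m(-636, B))*(-187225 - 369819) = (-288777 + 351)*(-187225 - 369819) = -288426*(-557044) = 160665972744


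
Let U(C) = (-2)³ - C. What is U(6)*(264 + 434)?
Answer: -9772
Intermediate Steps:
U(C) = -8 - C
U(6)*(264 + 434) = (-8 - 1*6)*(264 + 434) = (-8 - 6)*698 = -14*698 = -9772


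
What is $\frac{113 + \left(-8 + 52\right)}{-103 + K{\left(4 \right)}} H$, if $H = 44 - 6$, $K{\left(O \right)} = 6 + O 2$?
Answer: $- \frac{5966}{89} \approx -67.034$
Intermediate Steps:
$K{\left(O \right)} = 6 + 2 O$
$H = 38$ ($H = 44 - 6 = 38$)
$\frac{113 + \left(-8 + 52\right)}{-103 + K{\left(4 \right)}} H = \frac{113 + \left(-8 + 52\right)}{-103 + \left(6 + 2 \cdot 4\right)} 38 = \frac{113 + 44}{-103 + \left(6 + 8\right)} 38 = \frac{157}{-103 + 14} \cdot 38 = \frac{157}{-89} \cdot 38 = 157 \left(- \frac{1}{89}\right) 38 = \left(- \frac{157}{89}\right) 38 = - \frac{5966}{89}$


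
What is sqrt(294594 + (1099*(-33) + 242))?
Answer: sqrt(258569) ≈ 508.50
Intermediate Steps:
sqrt(294594 + (1099*(-33) + 242)) = sqrt(294594 + (-36267 + 242)) = sqrt(294594 - 36025) = sqrt(258569)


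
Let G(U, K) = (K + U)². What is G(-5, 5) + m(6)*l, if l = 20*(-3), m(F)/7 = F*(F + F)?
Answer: -30240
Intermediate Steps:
m(F) = 14*F² (m(F) = 7*(F*(F + F)) = 7*(F*(2*F)) = 7*(2*F²) = 14*F²)
l = -60
G(-5, 5) + m(6)*l = (5 - 5)² + (14*6²)*(-60) = 0² + (14*36)*(-60) = 0 + 504*(-60) = 0 - 30240 = -30240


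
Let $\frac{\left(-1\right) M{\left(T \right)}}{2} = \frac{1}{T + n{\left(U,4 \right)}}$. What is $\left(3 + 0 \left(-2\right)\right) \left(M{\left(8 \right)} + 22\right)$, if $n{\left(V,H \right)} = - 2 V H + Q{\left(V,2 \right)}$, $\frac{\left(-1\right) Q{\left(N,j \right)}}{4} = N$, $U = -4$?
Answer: $\frac{1845}{28} \approx 65.893$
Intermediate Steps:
$Q{\left(N,j \right)} = - 4 N$
$n{\left(V,H \right)} = - 4 V - 2 H V$ ($n{\left(V,H \right)} = - 2 V H - 4 V = - 2 H V - 4 V = - 4 V - 2 H V$)
$M{\left(T \right)} = - \frac{2}{48 + T}$ ($M{\left(T \right)} = - \frac{2}{T + 2 \left(-4\right) \left(-2 - 4\right)} = - \frac{2}{T + 2 \left(-4\right) \left(-6\right)} = - \frac{2}{T + 48} = - \frac{2}{48 + T}$)
$\left(3 + 0 \left(-2\right)\right) \left(M{\left(8 \right)} + 22\right) = \left(3 + 0 \left(-2\right)\right) \left(- \frac{2}{48 + 8} + 22\right) = \left(3 + 0\right) \left(- \frac{2}{56} + 22\right) = 3 \left(\left(-2\right) \frac{1}{56} + 22\right) = 3 \left(- \frac{1}{28} + 22\right) = 3 \cdot \frac{615}{28} = \frac{1845}{28}$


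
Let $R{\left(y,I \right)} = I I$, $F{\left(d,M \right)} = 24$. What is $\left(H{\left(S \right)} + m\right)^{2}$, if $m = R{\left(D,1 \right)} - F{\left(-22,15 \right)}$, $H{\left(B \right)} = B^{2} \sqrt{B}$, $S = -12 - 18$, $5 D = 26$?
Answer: $\left(23 - 900 i \sqrt{30}\right)^{2} \approx -2.4299 \cdot 10^{7} - 2.268 \cdot 10^{5} i$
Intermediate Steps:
$D = \frac{26}{5}$ ($D = \frac{1}{5} \cdot 26 = \frac{26}{5} \approx 5.2$)
$R{\left(y,I \right)} = I^{2}$
$S = -30$ ($S = -12 - 18 = -30$)
$H{\left(B \right)} = B^{\frac{5}{2}}$
$m = -23$ ($m = 1^{2} - 24 = 1 - 24 = -23$)
$\left(H{\left(S \right)} + m\right)^{2} = \left(\left(-30\right)^{\frac{5}{2}} - 23\right)^{2} = \left(900 i \sqrt{30} - 23\right)^{2} = \left(-23 + 900 i \sqrt{30}\right)^{2}$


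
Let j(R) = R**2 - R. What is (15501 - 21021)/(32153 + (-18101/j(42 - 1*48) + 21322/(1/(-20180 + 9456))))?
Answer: 231840/9602267051 ≈ 2.4144e-5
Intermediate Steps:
(15501 - 21021)/(32153 + (-18101/j(42 - 1*48) + 21322/(1/(-20180 + 9456)))) = (15501 - 21021)/(32153 + (-18101*1/((-1 + (42 - 1*48))*(42 - 1*48)) + 21322/(1/(-20180 + 9456)))) = -5520/(32153 + (-18101*1/((-1 + (42 - 48))*(42 - 48)) + 21322/(1/(-10724)))) = -5520/(32153 + (-18101*(-1/(6*(-1 - 6))) + 21322/(-1/10724))) = -5520/(32153 + (-18101/((-6*(-7))) + 21322*(-10724))) = -5520/(32153 + (-18101/42 - 228657128)) = -5520/(32153 - 9603617477/42) = -5520/(-9602267051/42) = -5520*(-42/9602267051) = 231840/9602267051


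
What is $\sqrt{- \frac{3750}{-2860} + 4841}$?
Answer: $\frac{43 \sqrt{214214}}{286} \approx 69.587$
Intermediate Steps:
$\sqrt{- \frac{3750}{-2860} + 4841} = \sqrt{\left(-3750\right) \left(- \frac{1}{2860}\right) + 4841} = \sqrt{\frac{375}{286} + 4841} = \sqrt{\frac{1384901}{286}} = \frac{43 \sqrt{214214}}{286}$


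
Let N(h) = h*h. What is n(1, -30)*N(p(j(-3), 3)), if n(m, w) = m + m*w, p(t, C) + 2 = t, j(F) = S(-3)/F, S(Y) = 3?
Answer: -261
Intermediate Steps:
j(F) = 3/F
p(t, C) = -2 + t
N(h) = h²
n(1, -30)*N(p(j(-3), 3)) = (1*(1 - 30))*(-2 + 3/(-3))² = (1*(-29))*(-2 + 3*(-⅓))² = -29*(-2 - 1)² = -29*(-3)² = -29*9 = -261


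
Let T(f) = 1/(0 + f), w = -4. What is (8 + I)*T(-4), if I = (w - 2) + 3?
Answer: -5/4 ≈ -1.2500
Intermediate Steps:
T(f) = 1/f
I = -3 (I = (-4 - 2) + 3 = -6 + 3 = -3)
(8 + I)*T(-4) = (8 - 3)/(-4) = 5*(-¼) = -5/4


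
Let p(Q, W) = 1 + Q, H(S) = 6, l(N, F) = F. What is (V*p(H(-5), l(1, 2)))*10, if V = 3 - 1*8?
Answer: -350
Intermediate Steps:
V = -5 (V = 3 - 8 = -5)
(V*p(H(-5), l(1, 2)))*10 = -5*(1 + 6)*10 = -5*7*10 = -35*10 = -350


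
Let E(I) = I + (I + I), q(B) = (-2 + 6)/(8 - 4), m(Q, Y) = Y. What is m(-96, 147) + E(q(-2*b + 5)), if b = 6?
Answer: 150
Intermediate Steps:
q(B) = 1 (q(B) = 4/4 = 4*(¼) = 1)
E(I) = 3*I (E(I) = I + 2*I = 3*I)
m(-96, 147) + E(q(-2*b + 5)) = 147 + 3*1 = 147 + 3 = 150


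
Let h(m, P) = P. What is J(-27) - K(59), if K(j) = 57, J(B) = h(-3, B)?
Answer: -84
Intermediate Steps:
J(B) = B
J(-27) - K(59) = -27 - 1*57 = -27 - 57 = -84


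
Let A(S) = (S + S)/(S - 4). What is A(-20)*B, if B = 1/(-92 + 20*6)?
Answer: 5/84 ≈ 0.059524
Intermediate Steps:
B = 1/28 (B = 1/(-92 + 120) = 1/28 ≈ 0.035714)
A(S) = 2*S/(-4 + S) (A(S) = (2*S)/(-4 + S) = 2*S/(-4 + S))
A(-20)*B = (2*(-20)/(-4 - 20))*(1/28) = (2*(-20)/(-24))*(1/28) = (2*(-20)*(-1/24))*(1/28) = (5/3)*(1/28) = 5/84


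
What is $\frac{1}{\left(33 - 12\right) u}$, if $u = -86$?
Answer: $- \frac{1}{1806} \approx -0.00055371$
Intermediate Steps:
$\frac{1}{\left(33 - 12\right) u} = \frac{1}{\left(33 - 12\right) \left(-86\right)} = \frac{1}{21 \left(-86\right)} = \frac{1}{-1806} = - \frac{1}{1806}$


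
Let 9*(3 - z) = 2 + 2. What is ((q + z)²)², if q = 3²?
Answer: 116985856/6561 ≈ 17831.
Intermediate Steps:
z = 23/9 (z = 3 - (2 + 2)/9 = 3 - ⅑*4 = 3 - 4/9 = 23/9 ≈ 2.5556)
q = 9
((q + z)²)² = ((9 + 23/9)²)² = ((104/9)²)² = (10816/81)² = 116985856/6561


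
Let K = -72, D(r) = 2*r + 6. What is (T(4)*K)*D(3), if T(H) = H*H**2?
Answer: -55296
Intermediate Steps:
D(r) = 6 + 2*r
T(H) = H**3
(T(4)*K)*D(3) = (4**3*(-72))*(6 + 2*3) = (64*(-72))*(6 + 6) = -4608*12 = -55296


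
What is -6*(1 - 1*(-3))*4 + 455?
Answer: 359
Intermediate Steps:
-6*(1 - 1*(-3))*4 + 455 = -6*(1 + 3)*4 + 455 = -6*4*4 + 455 = -24*4 + 455 = -96 + 455 = 359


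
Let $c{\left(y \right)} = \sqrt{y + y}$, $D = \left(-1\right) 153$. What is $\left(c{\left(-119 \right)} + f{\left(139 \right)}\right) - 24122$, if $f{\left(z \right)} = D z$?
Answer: $-45389 + i \sqrt{238} \approx -45389.0 + 15.427 i$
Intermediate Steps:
$D = -153$
$c{\left(y \right)} = \sqrt{2} \sqrt{y}$ ($c{\left(y \right)} = \sqrt{2 y} = \sqrt{2} \sqrt{y}$)
$f{\left(z \right)} = - 153 z$
$\left(c{\left(-119 \right)} + f{\left(139 \right)}\right) - 24122 = \left(\sqrt{2} \sqrt{-119} - 21267\right) - 24122 = \left(\sqrt{2} i \sqrt{119} - 21267\right) - 24122 = \left(i \sqrt{238} - 21267\right) - 24122 = \left(-21267 + i \sqrt{238}\right) - 24122 = -45389 + i \sqrt{238}$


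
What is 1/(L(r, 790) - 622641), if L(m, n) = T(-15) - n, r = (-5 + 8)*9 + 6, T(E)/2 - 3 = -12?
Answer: -1/623449 ≈ -1.6040e-6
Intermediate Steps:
T(E) = -18 (T(E) = 6 + 2*(-12) = 6 - 24 = -18)
r = 33 (r = 3*9 + 6 = 27 + 6 = 33)
L(m, n) = -18 - n
1/(L(r, 790) - 622641) = 1/((-18 - 1*790) - 622641) = 1/((-18 - 790) - 622641) = 1/(-808 - 622641) = 1/(-623449) = -1/623449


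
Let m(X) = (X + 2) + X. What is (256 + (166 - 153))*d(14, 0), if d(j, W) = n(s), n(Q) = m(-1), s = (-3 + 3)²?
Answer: 0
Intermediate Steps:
m(X) = 2 + 2*X (m(X) = (2 + X) + X = 2 + 2*X)
s = 0 (s = 0² = 0)
n(Q) = 0 (n(Q) = 2 + 2*(-1) = 2 - 2 = 0)
d(j, W) = 0
(256 + (166 - 153))*d(14, 0) = (256 + (166 - 153))*0 = (256 + 13)*0 = 269*0 = 0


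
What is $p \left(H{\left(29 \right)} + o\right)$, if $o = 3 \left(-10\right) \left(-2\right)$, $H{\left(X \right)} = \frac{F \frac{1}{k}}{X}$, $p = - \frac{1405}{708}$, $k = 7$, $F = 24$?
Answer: $- \frac{1428885}{11977} \approx -119.3$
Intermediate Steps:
$p = - \frac{1405}{708}$ ($p = \left(-1405\right) \frac{1}{708} = - \frac{1405}{708} \approx -1.9845$)
$H{\left(X \right)} = \frac{24}{7 X}$ ($H{\left(X \right)} = \frac{24 \cdot \frac{1}{7}}{X} = \frac{24}{7 X}$)
$o = 60$ ($o = \left(-30\right) \left(-2\right) = 60$)
$p \left(H{\left(29 \right)} + o\right) = - \frac{1405 \left(\frac{24}{7 \cdot 29} + 60\right)}{708} = - \frac{1405 \left(\frac{24}{7} \cdot \frac{1}{29} + 60\right)}{708} = - \frac{1405 \left(\frac{24}{203} + 60\right)}{708} = \left(- \frac{1405}{708}\right) \frac{12204}{203} = - \frac{1428885}{11977}$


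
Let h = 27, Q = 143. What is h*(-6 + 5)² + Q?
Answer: 170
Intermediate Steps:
h*(-6 + 5)² + Q = 27*(-6 + 5)² + 143 = 27*(-1)² + 143 = 27*1 + 143 = 27 + 143 = 170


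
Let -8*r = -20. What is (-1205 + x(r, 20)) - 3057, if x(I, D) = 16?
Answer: -4246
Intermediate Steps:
r = 5/2 (r = -⅛*(-20) = 5/2 ≈ 2.5000)
(-1205 + x(r, 20)) - 3057 = (-1205 + 16) - 3057 = -1189 - 3057 = -4246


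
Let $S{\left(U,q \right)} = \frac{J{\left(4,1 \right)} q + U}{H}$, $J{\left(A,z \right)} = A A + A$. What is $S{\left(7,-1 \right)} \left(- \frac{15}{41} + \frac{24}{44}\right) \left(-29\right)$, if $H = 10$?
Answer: $\frac{30537}{4510} \approx 6.771$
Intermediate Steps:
$J{\left(A,z \right)} = A + A^{2}$ ($J{\left(A,z \right)} = A^{2} + A = A + A^{2}$)
$S{\left(U,q \right)} = 2 q + \frac{U}{10}$ ($S{\left(U,q \right)} = \frac{4 \left(1 + 4\right) q + U}{10} = \left(4 \cdot 5 q + U\right) \frac{1}{10} = \left(20 q + U\right) \frac{1}{10} = \left(U + 20 q\right) \frac{1}{10} = 2 q + \frac{U}{10}$)
$S{\left(7,-1 \right)} \left(- \frac{15}{41} + \frac{24}{44}\right) \left(-29\right) = \left(2 \left(-1\right) + \frac{1}{10} \cdot 7\right) \left(- \frac{15}{41} + \frac{24}{44}\right) \left(-29\right) = \left(-2 + \frac{7}{10}\right) \left(\left(-15\right) \frac{1}{41} + 24 \cdot \frac{1}{44}\right) \left(-29\right) = - \frac{13 \left(- \frac{15}{41} + \frac{6}{11}\right)}{10} \left(-29\right) = \left(- \frac{13}{10}\right) \frac{81}{451} \left(-29\right) = \left(- \frac{1053}{4510}\right) \left(-29\right) = \frac{30537}{4510}$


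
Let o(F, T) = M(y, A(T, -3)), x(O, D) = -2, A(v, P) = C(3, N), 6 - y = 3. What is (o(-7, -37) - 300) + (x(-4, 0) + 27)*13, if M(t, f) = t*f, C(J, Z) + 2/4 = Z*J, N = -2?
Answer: 11/2 ≈ 5.5000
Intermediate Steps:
y = 3 (y = 6 - 1*3 = 6 - 3 = 3)
C(J, Z) = -½ + J*Z (C(J, Z) = -½ + Z*J = -½ + J*Z)
A(v, P) = -13/2 (A(v, P) = -½ + 3*(-2) = -½ - 6 = -13/2)
M(t, f) = f*t
o(F, T) = -39/2 (o(F, T) = -13/2*3 = -39/2)
(o(-7, -37) - 300) + (x(-4, 0) + 27)*13 = (-39/2 - 300) + (-2 + 27)*13 = -639/2 + 25*13 = -639/2 + 325 = 11/2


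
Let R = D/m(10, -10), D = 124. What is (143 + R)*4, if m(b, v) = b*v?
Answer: 14176/25 ≈ 567.04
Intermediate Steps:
R = -31/25 (R = 124/((10*(-10))) = 124/(-100) = 124*(-1/100) = -31/25 ≈ -1.2400)
(143 + R)*4 = (143 - 31/25)*4 = (3544/25)*4 = 14176/25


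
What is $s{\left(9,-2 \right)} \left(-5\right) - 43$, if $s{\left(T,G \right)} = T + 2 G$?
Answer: $-68$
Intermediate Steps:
$s{\left(9,-2 \right)} \left(-5\right) - 43 = \left(9 + 2 \left(-2\right)\right) \left(-5\right) - 43 = \left(9 - 4\right) \left(-5\right) - 43 = 5 \left(-5\right) - 43 = -25 - 43 = -68$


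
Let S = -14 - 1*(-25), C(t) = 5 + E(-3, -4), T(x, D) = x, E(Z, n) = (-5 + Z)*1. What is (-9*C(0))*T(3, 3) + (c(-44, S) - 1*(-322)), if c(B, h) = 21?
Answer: 424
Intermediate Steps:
E(Z, n) = -5 + Z
C(t) = -3 (C(t) = 5 + (-5 - 3) = 5 - 8 = -3)
S = 11 (S = -14 + 25 = 11)
(-9*C(0))*T(3, 3) + (c(-44, S) - 1*(-322)) = -9*(-3)*3 + (21 - 1*(-322)) = 27*3 + (21 + 322) = 81 + 343 = 424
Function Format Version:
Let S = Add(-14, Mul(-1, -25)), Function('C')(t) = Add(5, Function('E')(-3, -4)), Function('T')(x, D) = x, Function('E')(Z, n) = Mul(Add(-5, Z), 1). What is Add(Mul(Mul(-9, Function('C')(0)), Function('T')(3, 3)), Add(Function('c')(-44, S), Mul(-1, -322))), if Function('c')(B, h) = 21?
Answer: 424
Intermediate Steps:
Function('E')(Z, n) = Add(-5, Z)
Function('C')(t) = -3 (Function('C')(t) = Add(5, Add(-5, -3)) = Add(5, -8) = -3)
S = 11 (S = Add(-14, 25) = 11)
Add(Mul(Mul(-9, Function('C')(0)), Function('T')(3, 3)), Add(Function('c')(-44, S), Mul(-1, -322))) = Add(Mul(Mul(-9, -3), 3), Add(21, Mul(-1, -322))) = Add(Mul(27, 3), Add(21, 322)) = Add(81, 343) = 424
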